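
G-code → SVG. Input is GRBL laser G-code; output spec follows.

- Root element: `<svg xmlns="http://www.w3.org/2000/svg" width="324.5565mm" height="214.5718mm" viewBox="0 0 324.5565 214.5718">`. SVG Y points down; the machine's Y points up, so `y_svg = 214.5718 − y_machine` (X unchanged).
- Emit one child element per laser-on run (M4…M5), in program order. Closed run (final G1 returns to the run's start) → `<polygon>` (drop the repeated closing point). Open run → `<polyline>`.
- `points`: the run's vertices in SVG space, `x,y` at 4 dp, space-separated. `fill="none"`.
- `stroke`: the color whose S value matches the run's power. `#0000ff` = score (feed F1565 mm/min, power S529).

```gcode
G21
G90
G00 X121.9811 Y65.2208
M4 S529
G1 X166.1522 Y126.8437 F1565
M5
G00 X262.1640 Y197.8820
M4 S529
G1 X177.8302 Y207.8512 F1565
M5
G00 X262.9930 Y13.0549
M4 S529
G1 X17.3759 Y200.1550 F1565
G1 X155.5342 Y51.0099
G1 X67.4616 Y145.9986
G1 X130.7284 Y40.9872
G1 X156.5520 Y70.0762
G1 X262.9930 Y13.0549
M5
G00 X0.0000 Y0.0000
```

Machine Y-up, SVG Y-down with viewBox height 214.5718, so y_svg = 214.5718 − y_machine; X carries over. Every run uses S529, so all elements get stroke `#0000ff` (score).

Run 1: The run is open, so emit a `<polyline>` with points (Y-flipped): 121.9811,149.3510 166.1522,87.7281.

Run 2: The run is open, so emit a `<polyline>` with points (Y-flipped): 262.1640,16.6898 177.8302,6.7206.

Run 3: The run returns to its start, so emit a `<polygon>` with points (Y-flipped): 262.9930,201.5169 17.3759,14.4168 155.5342,163.5619 67.4616,68.5732 130.7284,173.5846 156.5520,144.4956.

<svg xmlns="http://www.w3.org/2000/svg" width="324.5565mm" height="214.5718mm" viewBox="0 0 324.5565 214.5718">
  <polyline points="121.9811,149.3510 166.1522,87.7281" fill="none" stroke="#0000ff"/>
  <polyline points="262.1640,16.6898 177.8302,6.7206" fill="none" stroke="#0000ff"/>
  <polygon points="262.9930,201.5169 17.3759,14.4168 155.5342,163.5619 67.4616,68.5732 130.7284,173.5846 156.5520,144.4956" fill="none" stroke="#0000ff"/>
</svg>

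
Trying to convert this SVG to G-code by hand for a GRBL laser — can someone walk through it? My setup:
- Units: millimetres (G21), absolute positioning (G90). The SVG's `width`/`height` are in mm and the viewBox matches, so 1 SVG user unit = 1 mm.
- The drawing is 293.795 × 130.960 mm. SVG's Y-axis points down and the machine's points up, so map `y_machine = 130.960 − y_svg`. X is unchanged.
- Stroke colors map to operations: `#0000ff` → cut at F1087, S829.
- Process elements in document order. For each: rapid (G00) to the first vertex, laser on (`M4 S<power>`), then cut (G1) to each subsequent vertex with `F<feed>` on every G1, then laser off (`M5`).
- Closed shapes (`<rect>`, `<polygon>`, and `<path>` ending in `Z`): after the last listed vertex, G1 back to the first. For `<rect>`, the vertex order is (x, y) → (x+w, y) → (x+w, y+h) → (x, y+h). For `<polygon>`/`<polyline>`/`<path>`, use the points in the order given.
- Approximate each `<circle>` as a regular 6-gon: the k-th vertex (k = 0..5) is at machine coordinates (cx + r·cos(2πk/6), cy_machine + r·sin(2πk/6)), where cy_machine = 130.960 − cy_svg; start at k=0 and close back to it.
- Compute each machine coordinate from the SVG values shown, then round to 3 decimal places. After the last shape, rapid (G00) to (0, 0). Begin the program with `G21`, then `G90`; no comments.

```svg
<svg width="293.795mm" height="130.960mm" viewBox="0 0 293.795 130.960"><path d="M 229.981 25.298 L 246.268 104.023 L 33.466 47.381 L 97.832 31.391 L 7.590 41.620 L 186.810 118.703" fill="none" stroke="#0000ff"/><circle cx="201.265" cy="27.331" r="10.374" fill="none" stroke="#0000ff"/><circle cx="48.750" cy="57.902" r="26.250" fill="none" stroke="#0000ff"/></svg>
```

Since the viewBox matches the mm dimensions, user units are millimetres directly. The only transform is the Y-flip y_m = 130.960 − y_svg.

Shape 1 is a open polyline drawn with `<path>`. Its stroke #0000ff means cut at S829, F1087. After flipping Y the toolpath is (229.981,105.662) → (246.268,26.937) → (33.466,83.579) → (97.832,99.569) → (7.590,89.340) → (186.810,12.257).

Shape 2 is a circle drawn with `<circle>`. Its stroke #0000ff means cut at S829, F1087. After flipping Y the toolpath is (211.639,103.629) → (206.452,112.613) → (196.078,112.613) → (190.891,103.629) → (196.078,94.645) → (206.452,94.645) → (211.639,103.629), returning to the start.

Shape 3 is a circle drawn with `<circle>`. Its stroke #0000ff means cut at S829, F1087. After flipping Y the toolpath is (75.000,73.058) → (61.875,95.791) → (35.625,95.791) → (22.500,73.058) → (35.625,50.325) → (61.875,50.325) → (75.000,73.058), returning to the start.

G21
G90
G00 X229.981 Y105.662
M4 S829
G1 X246.268 Y26.937 F1087
G1 X33.466 Y83.579 F1087
G1 X97.832 Y99.569 F1087
G1 X7.590 Y89.340 F1087
G1 X186.810 Y12.257 F1087
M5
G00 X211.639 Y103.629
M4 S829
G1 X206.452 Y112.613 F1087
G1 X196.078 Y112.613 F1087
G1 X190.891 Y103.629 F1087
G1 X196.078 Y94.645 F1087
G1 X206.452 Y94.645 F1087
G1 X211.639 Y103.629 F1087
M5
G00 X75.000 Y73.058
M4 S829
G1 X61.875 Y95.791 F1087
G1 X35.625 Y95.791 F1087
G1 X22.500 Y73.058 F1087
G1 X35.625 Y50.325 F1087
G1 X61.875 Y50.325 F1087
G1 X75.000 Y73.058 F1087
M5
G00 X0.000 Y0.000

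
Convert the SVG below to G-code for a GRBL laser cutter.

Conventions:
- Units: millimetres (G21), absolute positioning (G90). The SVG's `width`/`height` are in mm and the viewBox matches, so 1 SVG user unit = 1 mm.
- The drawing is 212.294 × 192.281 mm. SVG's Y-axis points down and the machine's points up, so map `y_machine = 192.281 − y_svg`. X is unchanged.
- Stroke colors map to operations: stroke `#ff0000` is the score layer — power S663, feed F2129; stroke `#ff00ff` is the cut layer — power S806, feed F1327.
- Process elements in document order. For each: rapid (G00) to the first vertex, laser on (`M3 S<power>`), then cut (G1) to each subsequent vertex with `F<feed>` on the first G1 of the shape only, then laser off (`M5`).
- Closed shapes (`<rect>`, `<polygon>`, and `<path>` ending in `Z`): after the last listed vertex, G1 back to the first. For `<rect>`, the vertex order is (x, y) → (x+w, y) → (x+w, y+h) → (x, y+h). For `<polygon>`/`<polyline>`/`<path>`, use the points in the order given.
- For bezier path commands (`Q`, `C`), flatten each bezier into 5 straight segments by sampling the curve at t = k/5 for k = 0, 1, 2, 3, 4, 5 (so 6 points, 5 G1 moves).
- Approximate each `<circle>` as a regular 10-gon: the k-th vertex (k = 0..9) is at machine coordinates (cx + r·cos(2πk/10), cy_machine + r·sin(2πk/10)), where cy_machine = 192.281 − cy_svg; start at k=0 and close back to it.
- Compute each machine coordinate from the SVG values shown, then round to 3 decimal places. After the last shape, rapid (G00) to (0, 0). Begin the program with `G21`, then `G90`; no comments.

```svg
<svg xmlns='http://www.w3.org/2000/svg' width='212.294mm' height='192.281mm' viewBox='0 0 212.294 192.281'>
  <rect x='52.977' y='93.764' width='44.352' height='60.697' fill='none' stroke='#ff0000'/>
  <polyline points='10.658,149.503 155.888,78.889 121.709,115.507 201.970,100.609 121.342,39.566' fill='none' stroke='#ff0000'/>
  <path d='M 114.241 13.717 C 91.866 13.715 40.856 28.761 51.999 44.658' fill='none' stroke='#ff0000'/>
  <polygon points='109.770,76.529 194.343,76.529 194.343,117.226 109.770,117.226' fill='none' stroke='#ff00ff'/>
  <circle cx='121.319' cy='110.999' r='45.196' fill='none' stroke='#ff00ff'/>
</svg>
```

viewBox `0 0 212.294 192.281` with mm width/height → 1 unit = 1 mm. Flip: y_m = 192.281 − y_svg.

**Shape 1** — `<rect>` rectangle, stroke `#ff0000` → score (S663, F2129). Machine vertices: (52.977,98.517) → (97.329,98.517) → (97.329,37.820) → (52.977,37.820) → (52.977,98.517). Closed: final G1 returns to the first vertex.

**Shape 2** — `<polyline>` open polyline, stroke `#ff0000` → score (S663, F2129). Machine vertices: (10.658,42.778) → (155.888,113.392) → (121.709,76.774) → (201.970,91.672) → (121.342,152.715). Open path.

**Shape 3** — `<path>` cubic bezier, stroke `#ff0000` → score (S663, F2129). Control points (SVG): P0=(114.241,13.717), P1=(91.866,13.715), P2=(40.856,28.761), P3=(51.999,44.658); sampled at t=k/5. Machine vertices: (114.241,178.564) → (98.106,176.873) → (79.457,172.252) → (62.650,165.382) → (52.045,156.946) → (51.999,147.623). Open path.

**Shape 4** — `<polygon>` rectangle, stroke `#ff00ff` → cut (S806, F1327). Machine vertices: (109.770,115.752) → (194.343,115.752) → (194.343,75.055) → (109.770,75.055) → (109.770,115.752). Closed: final G1 returns to the first vertex.

**Shape 5** — `<circle>` circle, stroke `#ff00ff` → cut (S806, F1327). Machine vertices: (166.515,81.282) → (157.883,107.848) → (135.285,124.266) → (107.353,124.266) → (84.755,107.848) → (76.123,81.282) → (84.755,54.716) → (107.353,38.298) → (135.285,38.298) → (157.883,54.716) → (166.515,81.282). Closed: final G1 returns to the first vertex.

G21
G90
G00 X52.977 Y98.517
M3 S663
G1 X97.329 Y98.517 F2129
G1 X97.329 Y37.820
G1 X52.977 Y37.820
G1 X52.977 Y98.517
M5
G00 X10.658 Y42.778
M3 S663
G1 X155.888 Y113.392 F2129
G1 X121.709 Y76.774
G1 X201.970 Y91.672
G1 X121.342 Y152.715
M5
G00 X114.241 Y178.564
M3 S663
G1 X98.106 Y176.873 F2129
G1 X79.457 Y172.252
G1 X62.650 Y165.382
G1 X52.045 Y156.946
G1 X51.999 Y147.623
M5
G00 X109.770 Y115.752
M3 S806
G1 X194.343 Y115.752 F1327
G1 X194.343 Y75.055
G1 X109.770 Y75.055
G1 X109.770 Y115.752
M5
G00 X166.515 Y81.282
M3 S806
G1 X157.883 Y107.848 F1327
G1 X135.285 Y124.266
G1 X107.353 Y124.266
G1 X84.755 Y107.848
G1 X76.123 Y81.282
G1 X84.755 Y54.716
G1 X107.353 Y38.298
G1 X135.285 Y38.298
G1 X157.883 Y54.716
G1 X166.515 Y81.282
M5
G00 X0.000 Y0.000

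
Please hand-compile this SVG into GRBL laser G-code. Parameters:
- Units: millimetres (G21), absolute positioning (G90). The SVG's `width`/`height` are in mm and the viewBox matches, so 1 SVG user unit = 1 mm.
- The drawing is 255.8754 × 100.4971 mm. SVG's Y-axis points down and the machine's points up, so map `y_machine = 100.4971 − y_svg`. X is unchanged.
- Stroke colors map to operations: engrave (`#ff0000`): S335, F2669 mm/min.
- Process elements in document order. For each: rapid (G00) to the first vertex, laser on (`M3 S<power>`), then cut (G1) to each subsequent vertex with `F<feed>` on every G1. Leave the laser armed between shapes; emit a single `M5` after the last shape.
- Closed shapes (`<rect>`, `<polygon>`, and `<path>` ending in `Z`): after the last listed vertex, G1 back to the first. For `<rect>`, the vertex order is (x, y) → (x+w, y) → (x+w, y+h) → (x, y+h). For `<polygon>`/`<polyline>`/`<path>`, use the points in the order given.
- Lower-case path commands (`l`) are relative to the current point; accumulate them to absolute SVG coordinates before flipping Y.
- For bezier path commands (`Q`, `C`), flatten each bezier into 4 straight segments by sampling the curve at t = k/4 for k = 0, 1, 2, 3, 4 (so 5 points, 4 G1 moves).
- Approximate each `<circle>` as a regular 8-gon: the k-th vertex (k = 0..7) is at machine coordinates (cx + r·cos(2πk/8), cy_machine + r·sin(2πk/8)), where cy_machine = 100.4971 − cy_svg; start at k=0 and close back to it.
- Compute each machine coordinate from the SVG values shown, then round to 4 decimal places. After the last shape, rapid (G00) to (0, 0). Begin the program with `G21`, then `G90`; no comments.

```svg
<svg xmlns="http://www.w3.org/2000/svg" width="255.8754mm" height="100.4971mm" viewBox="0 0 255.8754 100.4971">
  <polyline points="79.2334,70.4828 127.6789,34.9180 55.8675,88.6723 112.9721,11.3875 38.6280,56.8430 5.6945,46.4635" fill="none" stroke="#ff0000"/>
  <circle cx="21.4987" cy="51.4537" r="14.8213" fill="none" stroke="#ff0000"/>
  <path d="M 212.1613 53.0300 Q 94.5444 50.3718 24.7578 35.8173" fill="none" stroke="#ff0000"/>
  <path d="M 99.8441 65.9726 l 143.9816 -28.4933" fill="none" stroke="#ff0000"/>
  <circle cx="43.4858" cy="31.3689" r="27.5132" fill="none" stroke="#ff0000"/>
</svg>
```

G21
G90
G00 X79.2334 Y30.0143
M3 S335
G1 X127.6789 Y65.5791 F2669
G1 X55.8675 Y11.8248 F2669
G1 X112.9721 Y89.1096 F2669
G1 X38.6280 Y43.6541 F2669
G1 X5.6945 Y54.0336 F2669
G00 X36.3200 Y49.0434
M3 S335
G1 X31.9789 Y59.5236 F2669
G1 X21.4987 Y63.8647 F2669
G1 X11.0185 Y59.5236 F2669
G1 X6.6774 Y49.0434 F2669
G1 X11.0185 Y38.5632 F2669
G1 X21.4987 Y34.2221 F2669
G1 X31.9789 Y38.5632 F2669
G1 X36.3200 Y49.0434 F2669
G00 X212.1613 Y47.4671
M3 S335
G1 X156.3422 Y49.5397 F2669
G1 X106.5020 Y53.0994 F2669
G1 X62.6405 Y58.1461 F2669
G1 X24.7578 Y64.6798 F2669
G00 X99.8441 Y34.5245
M3 S335
G1 X243.8257 Y63.0178 F2669
G00 X70.9990 Y69.1282
M3 S335
G1 X62.9406 Y88.5830 F2669
G1 X43.4858 Y96.6414 F2669
G1 X24.0310 Y88.5830 F2669
G1 X15.9726 Y69.1282 F2669
G1 X24.0310 Y49.6734 F2669
G1 X43.4858 Y41.6150 F2669
G1 X62.9406 Y49.6734 F2669
G1 X70.9990 Y69.1282 F2669
M5
G00 X0.0000 Y0.0000

viewBox `0 0 255.8754 100.4971` with mm width/height → 1 unit = 1 mm. Flip: y_m = 100.4971 − y_svg.

**Shape 1** — `<polyline>` open polyline, stroke `#ff0000` → engrave (S335, F2669). Machine vertices: (79.2334,30.0143) → (127.6789,65.5791) → (55.8675,11.8248) → (112.9721,89.1096) → (38.6280,43.6541) → (5.6945,54.0336). Open path.

**Shape 2** — `<circle>` circle, stroke `#ff0000` → engrave (S335, F2669). Machine vertices: (36.3200,49.0434) → (31.9789,59.5236) → (21.4987,63.8647) → (11.0185,59.5236) → (6.6774,49.0434) → (11.0185,38.5632) → (21.4987,34.2221) → (31.9789,38.5632) → (36.3200,49.0434). Closed: final G1 returns to the first vertex.

**Shape 3** — `<path>` quadratic bezier, stroke `#ff0000` → engrave (S335, F2669). Control points (SVG): P0=(212.1613,53.0300), P1=(94.5444,50.3718), P2=(24.7578,35.8173); sampled at t=k/4. Machine vertices: (212.1613,47.4671) → (156.3422,49.5397) → (106.5020,53.0994) → (62.6405,58.1461) → (24.7578,64.6798). Open path.

**Shape 4** — `<path>` line segment, stroke `#ff0000` → engrave (S335, F2669). Machine vertices: (99.8441,34.5245) → (243.8257,63.0178). Open path.

**Shape 5** — `<circle>` circle, stroke `#ff0000` → engrave (S335, F2669). Machine vertices: (70.9990,69.1282) → (62.9406,88.5830) → (43.4858,96.6414) → (24.0310,88.5830) → (15.9726,69.1282) → (24.0310,49.6734) → (43.4858,41.6150) → (62.9406,49.6734) → (70.9990,69.1282). Closed: final G1 returns to the first vertex.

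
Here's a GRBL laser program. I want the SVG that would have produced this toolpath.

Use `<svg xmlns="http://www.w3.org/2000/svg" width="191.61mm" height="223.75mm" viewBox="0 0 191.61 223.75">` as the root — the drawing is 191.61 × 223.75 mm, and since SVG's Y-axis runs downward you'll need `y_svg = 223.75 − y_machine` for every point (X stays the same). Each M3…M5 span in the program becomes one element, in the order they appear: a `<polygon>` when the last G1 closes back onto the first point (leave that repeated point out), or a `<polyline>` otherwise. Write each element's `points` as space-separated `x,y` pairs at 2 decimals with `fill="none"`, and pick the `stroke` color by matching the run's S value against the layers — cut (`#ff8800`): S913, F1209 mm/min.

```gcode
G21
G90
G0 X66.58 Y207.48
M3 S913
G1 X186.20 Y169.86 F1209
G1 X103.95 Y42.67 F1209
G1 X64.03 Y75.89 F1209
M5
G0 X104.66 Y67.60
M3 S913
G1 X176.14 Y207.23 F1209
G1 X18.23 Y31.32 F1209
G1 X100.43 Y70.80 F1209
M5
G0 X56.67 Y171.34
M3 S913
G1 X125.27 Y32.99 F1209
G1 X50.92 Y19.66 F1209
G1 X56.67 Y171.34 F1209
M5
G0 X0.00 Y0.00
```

Each laser-on run becomes one SVG element. Flip Y back into SVG space with y_svg = 223.75 − y_machine. Every run uses S913, so all elements get stroke `#ff8800` (cut).

Run 1: The run is open, so emit a `<polyline>` with points (Y-flipped): 66.58,16.27 186.20,53.89 103.95,181.08 64.03,147.86.

Run 2: The run is open, so emit a `<polyline>` with points (Y-flipped): 104.66,156.15 176.14,16.52 18.23,192.43 100.43,152.95.

Run 3: The run returns to its start, so emit a `<polygon>` with points (Y-flipped): 56.67,52.41 125.27,190.76 50.92,204.09.

<svg xmlns="http://www.w3.org/2000/svg" width="191.61mm" height="223.75mm" viewBox="0 0 191.61 223.75">
  <polyline points="66.58,16.27 186.20,53.89 103.95,181.08 64.03,147.86" fill="none" stroke="#ff8800"/>
  <polyline points="104.66,156.15 176.14,16.52 18.23,192.43 100.43,152.95" fill="none" stroke="#ff8800"/>
  <polygon points="56.67,52.41 125.27,190.76 50.92,204.09" fill="none" stroke="#ff8800"/>
</svg>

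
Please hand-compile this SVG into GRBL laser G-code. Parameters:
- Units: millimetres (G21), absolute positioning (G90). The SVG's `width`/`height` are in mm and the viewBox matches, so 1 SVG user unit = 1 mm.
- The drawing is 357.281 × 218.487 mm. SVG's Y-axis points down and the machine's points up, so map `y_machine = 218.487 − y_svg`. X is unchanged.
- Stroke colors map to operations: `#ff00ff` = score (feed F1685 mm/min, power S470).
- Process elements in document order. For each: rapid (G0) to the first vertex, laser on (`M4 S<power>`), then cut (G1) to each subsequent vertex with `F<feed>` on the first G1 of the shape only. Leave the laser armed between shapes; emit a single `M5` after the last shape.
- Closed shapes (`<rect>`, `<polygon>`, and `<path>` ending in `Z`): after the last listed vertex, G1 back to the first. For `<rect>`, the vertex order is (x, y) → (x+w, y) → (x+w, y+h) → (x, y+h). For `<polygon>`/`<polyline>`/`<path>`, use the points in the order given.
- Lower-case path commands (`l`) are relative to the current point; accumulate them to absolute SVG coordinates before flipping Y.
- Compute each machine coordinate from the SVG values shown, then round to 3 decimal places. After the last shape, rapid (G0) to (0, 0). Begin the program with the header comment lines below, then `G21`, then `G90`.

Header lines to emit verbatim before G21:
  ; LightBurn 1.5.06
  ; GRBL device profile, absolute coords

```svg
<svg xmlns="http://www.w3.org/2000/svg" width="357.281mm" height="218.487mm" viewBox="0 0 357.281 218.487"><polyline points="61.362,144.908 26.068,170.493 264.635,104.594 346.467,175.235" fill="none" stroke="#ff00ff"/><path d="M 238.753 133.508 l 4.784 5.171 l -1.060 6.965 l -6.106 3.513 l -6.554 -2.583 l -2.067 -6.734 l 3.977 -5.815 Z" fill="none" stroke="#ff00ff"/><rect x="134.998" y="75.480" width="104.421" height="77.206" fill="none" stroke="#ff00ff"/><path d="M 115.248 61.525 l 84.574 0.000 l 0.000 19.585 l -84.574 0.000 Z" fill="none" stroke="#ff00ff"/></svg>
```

; LightBurn 1.5.06
; GRBL device profile, absolute coords
G21
G90
G0 X61.362 Y73.579
M4 S470
G1 X26.068 Y47.994 F1685
G1 X264.635 Y113.893
G1 X346.467 Y43.252
G0 X238.753 Y84.979
M4 S470
G1 X243.537 Y79.808 F1685
G1 X242.477 Y72.843
G1 X236.371 Y69.330
G1 X229.817 Y71.913
G1 X227.750 Y78.647
G1 X231.727 Y84.462
G1 X238.753 Y84.979
G0 X134.998 Y143.007
M4 S470
G1 X239.419 Y143.007 F1685
G1 X239.419 Y65.801
G1 X134.998 Y65.801
G1 X134.998 Y143.007
G0 X115.248 Y156.962
M4 S470
G1 X199.822 Y156.962 F1685
G1 X199.822 Y137.377
G1 X115.248 Y137.377
G1 X115.248 Y156.962
M5
G0 X0.000 Y0.000

Since the viewBox matches the mm dimensions, user units are millimetres directly. The only transform is the Y-flip y_m = 218.487 − y_svg.

Shape 1 is a open polyline drawn with `<polyline>`. Its stroke #ff00ff means score at S470, F1685. After flipping Y the toolpath is (61.362,73.579) → (26.068,47.994) → (264.635,113.893) → (346.467,43.252).

Shape 2 is a regular polygon drawn with `<path>`. Its stroke #ff00ff means score at S470, F1685. After flipping Y the toolpath is (238.753,84.979) → (243.537,79.808) → (242.477,72.843) → (236.371,69.330) → (229.817,71.913) → (227.750,78.647) → (231.727,84.462) → (238.753,84.979), returning to the start.

Shape 3 is a rectangle drawn with `<rect>`. Its stroke #ff00ff means score at S470, F1685. After flipping Y the toolpath is (134.998,143.007) → (239.419,143.007) → (239.419,65.801) → (134.998,65.801) → (134.998,143.007), returning to the start.

Shape 4 is a rectangle drawn with `<path>`. Its stroke #ff00ff means score at S470, F1685. After flipping Y the toolpath is (115.248,156.962) → (199.822,156.962) → (199.822,137.377) → (115.248,137.377) → (115.248,156.962), returning to the start.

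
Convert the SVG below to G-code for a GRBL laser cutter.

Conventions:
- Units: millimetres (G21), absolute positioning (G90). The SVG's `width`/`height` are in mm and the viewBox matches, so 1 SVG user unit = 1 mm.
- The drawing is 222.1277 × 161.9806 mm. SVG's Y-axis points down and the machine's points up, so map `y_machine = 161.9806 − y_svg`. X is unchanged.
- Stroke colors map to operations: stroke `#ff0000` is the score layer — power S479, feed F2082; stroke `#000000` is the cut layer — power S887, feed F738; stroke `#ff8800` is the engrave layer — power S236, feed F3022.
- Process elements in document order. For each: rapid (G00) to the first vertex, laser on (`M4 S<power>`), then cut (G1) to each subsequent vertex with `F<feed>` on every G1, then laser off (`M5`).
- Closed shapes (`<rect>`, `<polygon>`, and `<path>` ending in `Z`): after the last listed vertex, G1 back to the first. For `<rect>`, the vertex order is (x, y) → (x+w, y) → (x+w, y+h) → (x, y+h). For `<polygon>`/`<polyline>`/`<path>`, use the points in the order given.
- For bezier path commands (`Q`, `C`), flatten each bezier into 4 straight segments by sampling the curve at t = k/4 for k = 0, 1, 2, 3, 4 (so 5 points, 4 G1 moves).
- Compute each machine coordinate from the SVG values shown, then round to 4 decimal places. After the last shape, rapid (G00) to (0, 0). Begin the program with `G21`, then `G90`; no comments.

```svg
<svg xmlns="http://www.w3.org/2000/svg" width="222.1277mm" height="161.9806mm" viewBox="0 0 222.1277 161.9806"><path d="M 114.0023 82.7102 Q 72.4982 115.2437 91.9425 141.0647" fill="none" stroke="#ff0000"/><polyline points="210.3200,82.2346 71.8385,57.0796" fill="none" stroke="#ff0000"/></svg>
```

viewBox `0 0 222.1277 161.9806` with mm width/height → 1 unit = 1 mm. Flip: y_m = 161.9806 − y_svg.

**Shape 1** — `<path>` quadratic bezier, stroke `#ff0000` → score (S479, F2082). Control points (SVG): P0=(114.0023,82.7102), P1=(72.4982,115.2437), P2=(91.9425,141.0647); sampled at t=k/4. Machine vertices: (114.0023,79.2704) → (97.0595,63.4232) → (87.7353,48.4150) → (86.0296,34.2459) → (91.9425,20.9159). Open path.

**Shape 2** — `<polyline>` line segment, stroke `#ff0000` → score (S479, F2082). Machine vertices: (210.3200,79.7460) → (71.8385,104.9010). Open path.

G21
G90
G00 X114.0023 Y79.2704
M4 S479
G1 X97.0595 Y63.4232 F2082
G1 X87.7353 Y48.4150 F2082
G1 X86.0296 Y34.2459 F2082
G1 X91.9425 Y20.9159 F2082
M5
G00 X210.3200 Y79.7460
M4 S479
G1 X71.8385 Y104.9010 F2082
M5
G00 X0.0000 Y0.0000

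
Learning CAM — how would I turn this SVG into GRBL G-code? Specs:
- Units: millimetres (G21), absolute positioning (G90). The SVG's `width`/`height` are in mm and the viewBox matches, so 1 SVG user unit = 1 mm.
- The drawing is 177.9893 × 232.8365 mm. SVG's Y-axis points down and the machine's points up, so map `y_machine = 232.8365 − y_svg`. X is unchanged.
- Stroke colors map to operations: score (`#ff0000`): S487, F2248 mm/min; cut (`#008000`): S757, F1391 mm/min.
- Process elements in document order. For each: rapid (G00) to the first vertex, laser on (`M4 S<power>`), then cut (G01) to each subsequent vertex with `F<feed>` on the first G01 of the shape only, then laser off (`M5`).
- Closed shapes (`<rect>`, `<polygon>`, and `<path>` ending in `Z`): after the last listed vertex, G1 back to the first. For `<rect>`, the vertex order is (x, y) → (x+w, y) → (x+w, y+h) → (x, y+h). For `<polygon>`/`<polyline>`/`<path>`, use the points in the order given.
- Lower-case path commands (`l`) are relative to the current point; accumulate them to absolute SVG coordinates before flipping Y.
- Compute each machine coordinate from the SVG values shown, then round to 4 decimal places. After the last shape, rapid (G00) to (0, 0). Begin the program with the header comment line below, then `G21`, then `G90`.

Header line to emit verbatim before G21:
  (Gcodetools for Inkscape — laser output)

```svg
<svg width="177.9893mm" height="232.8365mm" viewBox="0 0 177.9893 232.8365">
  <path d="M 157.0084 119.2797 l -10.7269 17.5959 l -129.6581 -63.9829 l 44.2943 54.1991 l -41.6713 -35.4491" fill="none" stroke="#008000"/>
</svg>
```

(Gcodetools for Inkscape — laser output)
G21
G90
G00 X157.0084 Y113.5568
M4 S757
G01 X146.2815 Y95.9609 F1391
G01 X16.6234 Y159.9438
G01 X60.9177 Y105.7447
G01 X19.2464 Y141.1938
M5
G00 X0.0000 Y0.0000

Since the viewBox matches the mm dimensions, user units are millimetres directly. The only transform is the Y-flip y_m = 232.8365 − y_svg.

Shape 1 is a open polyline drawn with `<path>`. Its stroke #008000 means cut at S757, F1391. After flipping Y the toolpath is (157.0084,113.5568) → (146.2815,95.9609) → (16.6234,159.9438) → (60.9177,105.7447) → (19.2464,141.1938).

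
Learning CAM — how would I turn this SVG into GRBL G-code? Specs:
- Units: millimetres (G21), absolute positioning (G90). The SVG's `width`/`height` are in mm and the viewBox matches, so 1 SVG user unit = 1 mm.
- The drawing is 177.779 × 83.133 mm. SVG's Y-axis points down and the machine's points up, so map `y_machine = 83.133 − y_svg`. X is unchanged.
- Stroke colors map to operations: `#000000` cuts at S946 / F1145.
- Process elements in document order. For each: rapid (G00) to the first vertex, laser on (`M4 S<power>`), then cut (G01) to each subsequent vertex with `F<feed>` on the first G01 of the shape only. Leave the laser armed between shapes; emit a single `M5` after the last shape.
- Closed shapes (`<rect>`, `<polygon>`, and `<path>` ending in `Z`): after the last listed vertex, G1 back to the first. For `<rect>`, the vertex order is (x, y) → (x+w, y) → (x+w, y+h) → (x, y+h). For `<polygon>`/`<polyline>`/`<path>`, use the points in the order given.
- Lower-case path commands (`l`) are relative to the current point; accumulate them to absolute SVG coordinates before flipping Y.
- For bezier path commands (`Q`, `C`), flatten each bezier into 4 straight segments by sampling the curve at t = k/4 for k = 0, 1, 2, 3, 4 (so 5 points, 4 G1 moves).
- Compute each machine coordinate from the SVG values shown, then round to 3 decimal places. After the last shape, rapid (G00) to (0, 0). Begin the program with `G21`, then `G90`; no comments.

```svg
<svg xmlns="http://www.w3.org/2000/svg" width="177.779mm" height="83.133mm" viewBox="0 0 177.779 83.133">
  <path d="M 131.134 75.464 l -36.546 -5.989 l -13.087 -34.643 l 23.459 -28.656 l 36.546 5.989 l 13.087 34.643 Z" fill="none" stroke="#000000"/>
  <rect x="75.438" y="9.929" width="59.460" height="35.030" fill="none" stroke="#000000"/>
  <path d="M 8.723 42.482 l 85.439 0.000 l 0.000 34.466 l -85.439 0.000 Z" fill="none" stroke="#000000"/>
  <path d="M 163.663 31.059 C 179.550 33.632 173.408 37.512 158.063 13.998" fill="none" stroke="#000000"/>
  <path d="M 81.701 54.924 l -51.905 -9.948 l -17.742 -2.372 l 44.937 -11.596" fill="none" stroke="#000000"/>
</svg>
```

1 u = 1 mm; y_m = 83.133 − y.

[1] `<path>` regular polygon, #000000→cut S946 F1145: (131.134,7.669) → (94.588,13.658) → (81.501,48.301) → (104.960,76.957) → (141.506,70.968) → (154.593,36.325) → (131.134,7.669) (closed)

[2] `<rect>` rectangle, #000000→cut S946 F1145: (75.438,73.204) → (134.898,73.204) → (134.898,38.174) → (75.438,38.174) → (75.438,73.204) (closed)

[3] `<path>` rectangle, #000000→cut S946 F1145: (8.723,40.651) → (94.162,40.651) → (94.162,6.185) → (8.723,6.185) → (8.723,40.651) (closed)

[4] `<path>` cubic bezier, #000000→cut S946 F1145: (163.663,52.074) → (171.648,50.348) → (172.575,50.822) → (167.646,56.187) → (158.063,69.135)

[5] `<path>` open polyline, #000000→cut S946 F1145: (81.701,28.209) → (29.796,38.157) → (12.054,40.529) → (56.991,52.125)

G21
G90
G00 X131.134 Y7.669
M4 S946
G01 X94.588 Y13.658 F1145
G01 X81.501 Y48.301
G01 X104.960 Y76.957
G01 X141.506 Y70.968
G01 X154.593 Y36.325
G01 X131.134 Y7.669
G00 X75.438 Y73.204
M4 S946
G01 X134.898 Y73.204 F1145
G01 X134.898 Y38.174
G01 X75.438 Y38.174
G01 X75.438 Y73.204
G00 X8.723 Y40.651
M4 S946
G01 X94.162 Y40.651 F1145
G01 X94.162 Y6.185
G01 X8.723 Y6.185
G01 X8.723 Y40.651
G00 X163.663 Y52.074
M4 S946
G01 X171.648 Y50.348 F1145
G01 X172.575 Y50.822
G01 X167.646 Y56.187
G01 X158.063 Y69.135
G00 X81.701 Y28.209
M4 S946
G01 X29.796 Y38.157 F1145
G01 X12.054 Y40.529
G01 X56.991 Y52.125
M5
G00 X0.000 Y0.000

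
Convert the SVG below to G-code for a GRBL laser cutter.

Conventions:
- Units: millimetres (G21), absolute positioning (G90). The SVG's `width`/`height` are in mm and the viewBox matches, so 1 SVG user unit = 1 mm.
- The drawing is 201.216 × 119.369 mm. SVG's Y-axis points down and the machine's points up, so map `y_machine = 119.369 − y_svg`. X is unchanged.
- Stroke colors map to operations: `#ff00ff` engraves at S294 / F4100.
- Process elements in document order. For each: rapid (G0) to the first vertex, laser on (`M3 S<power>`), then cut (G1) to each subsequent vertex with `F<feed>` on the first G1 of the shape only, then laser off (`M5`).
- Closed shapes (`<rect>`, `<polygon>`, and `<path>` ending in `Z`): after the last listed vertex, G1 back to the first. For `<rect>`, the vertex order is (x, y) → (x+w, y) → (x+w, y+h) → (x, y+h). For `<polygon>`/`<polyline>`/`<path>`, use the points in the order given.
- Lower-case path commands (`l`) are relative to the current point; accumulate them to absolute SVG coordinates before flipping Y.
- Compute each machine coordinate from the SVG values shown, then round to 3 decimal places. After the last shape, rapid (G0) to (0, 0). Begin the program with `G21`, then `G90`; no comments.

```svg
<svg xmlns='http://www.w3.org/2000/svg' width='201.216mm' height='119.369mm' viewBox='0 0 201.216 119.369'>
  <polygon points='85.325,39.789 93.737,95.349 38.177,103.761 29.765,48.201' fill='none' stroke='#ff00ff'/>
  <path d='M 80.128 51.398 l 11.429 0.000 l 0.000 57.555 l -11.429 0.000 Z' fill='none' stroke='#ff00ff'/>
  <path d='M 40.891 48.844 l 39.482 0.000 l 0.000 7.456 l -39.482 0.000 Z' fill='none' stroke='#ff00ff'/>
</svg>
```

Since the viewBox matches the mm dimensions, user units are millimetres directly. The only transform is the Y-flip y_m = 119.369 − y_svg.

Shape 1 is a regular polygon drawn with `<polygon>`. Its stroke #ff00ff means engrave at S294, F4100. After flipping Y the toolpath is (85.325,79.580) → (93.737,24.020) → (38.177,15.608) → (29.765,71.168) → (85.325,79.580), returning to the start.

Shape 2 is a rectangle drawn with `<path>`. Its stroke #ff00ff means engrave at S294, F4100. After flipping Y the toolpath is (80.128,67.971) → (91.557,67.971) → (91.557,10.416) → (80.128,10.416) → (80.128,67.971), returning to the start.

Shape 3 is a rectangle drawn with `<path>`. Its stroke #ff00ff means engrave at S294, F4100. After flipping Y the toolpath is (40.891,70.525) → (80.373,70.525) → (80.373,63.069) → (40.891,63.069) → (40.891,70.525), returning to the start.

G21
G90
G0 X85.325 Y79.580
M3 S294
G1 X93.737 Y24.020 F4100
G1 X38.177 Y15.608
G1 X29.765 Y71.168
G1 X85.325 Y79.580
M5
G0 X80.128 Y67.971
M3 S294
G1 X91.557 Y67.971 F4100
G1 X91.557 Y10.416
G1 X80.128 Y10.416
G1 X80.128 Y67.971
M5
G0 X40.891 Y70.525
M3 S294
G1 X80.373 Y70.525 F4100
G1 X80.373 Y63.069
G1 X40.891 Y63.069
G1 X40.891 Y70.525
M5
G0 X0.000 Y0.000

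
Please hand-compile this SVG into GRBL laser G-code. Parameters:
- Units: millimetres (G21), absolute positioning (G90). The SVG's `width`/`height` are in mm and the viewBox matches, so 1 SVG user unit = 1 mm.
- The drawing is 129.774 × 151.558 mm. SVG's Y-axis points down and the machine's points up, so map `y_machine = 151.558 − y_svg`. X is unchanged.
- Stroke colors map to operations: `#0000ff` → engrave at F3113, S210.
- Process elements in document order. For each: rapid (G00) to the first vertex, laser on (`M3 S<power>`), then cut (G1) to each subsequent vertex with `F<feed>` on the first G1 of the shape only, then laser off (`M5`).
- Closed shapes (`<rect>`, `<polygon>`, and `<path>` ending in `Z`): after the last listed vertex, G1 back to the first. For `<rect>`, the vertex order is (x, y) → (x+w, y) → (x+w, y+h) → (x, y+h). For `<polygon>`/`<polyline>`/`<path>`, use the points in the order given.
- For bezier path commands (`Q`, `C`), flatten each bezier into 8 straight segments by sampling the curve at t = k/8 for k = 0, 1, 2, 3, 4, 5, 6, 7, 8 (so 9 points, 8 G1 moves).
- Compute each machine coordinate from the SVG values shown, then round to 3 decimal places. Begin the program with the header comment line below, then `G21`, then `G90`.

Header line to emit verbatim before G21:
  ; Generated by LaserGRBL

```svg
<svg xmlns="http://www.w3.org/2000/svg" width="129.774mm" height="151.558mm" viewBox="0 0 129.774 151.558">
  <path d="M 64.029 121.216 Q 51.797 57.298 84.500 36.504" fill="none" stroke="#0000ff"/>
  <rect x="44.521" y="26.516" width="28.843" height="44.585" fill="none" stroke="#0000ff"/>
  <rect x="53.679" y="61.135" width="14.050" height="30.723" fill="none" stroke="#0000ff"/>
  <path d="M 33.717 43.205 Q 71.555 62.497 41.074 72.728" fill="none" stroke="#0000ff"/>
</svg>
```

; Generated by LaserGRBL
G21
G90
G00 X64.029 Y30.342
M3 S210
G1 X61.673 Y45.648 F3113
G1 X60.721 Y59.606
G1 X61.174 Y72.216
G1 X63.031 Y83.479
G1 X66.292 Y93.394
G1 X70.957 Y101.962
G1 X77.026 Y109.182
G1 X84.500 Y115.054
M5
G00 X44.521 Y125.042
M3 S210
G1 X73.364 Y125.042 F3113
G1 X73.364 Y80.457
G1 X44.521 Y80.457
G1 X44.521 Y125.042
M5
G00 X53.679 Y90.423
M3 S210
G1 X67.729 Y90.423 F3113
G1 X67.729 Y59.700
G1 X53.679 Y59.700
G1 X53.679 Y90.423
M5
G00 X33.717 Y108.353
M3 S210
G1 X42.109 Y103.672 F3113
G1 X48.366 Y99.273
G1 X52.488 Y95.158
G1 X54.475 Y91.326
G1 X54.327 Y87.777
G1 X52.045 Y84.512
G1 X47.627 Y81.529
G1 X41.074 Y78.830
M5

1 u = 1 mm; y_m = 151.558 − y.

[1] `<path>` quadratic bezier, #0000ff→engrave S210 F3113: (64.029,30.342) → (61.673,45.648) → (60.721,59.606) → (61.174,72.216) → (63.031,83.479) → (66.292,93.394) → (70.957,101.962) → (77.026,109.182) → (84.500,115.054)

[2] `<rect>` rectangle, #0000ff→engrave S210 F3113: (44.521,125.042) → (73.364,125.042) → (73.364,80.457) → (44.521,80.457) → (44.521,125.042) (closed)

[3] `<rect>` rectangle, #0000ff→engrave S210 F3113: (53.679,90.423) → (67.729,90.423) → (67.729,59.700) → (53.679,59.700) → (53.679,90.423) (closed)

[4] `<path>` quadratic bezier, #0000ff→engrave S210 F3113: (33.717,108.353) → (42.109,103.672) → (48.366,99.273) → (52.488,95.158) → (54.475,91.326) → (54.327,87.777) → (52.045,84.512) → (47.627,81.529) → (41.074,78.830)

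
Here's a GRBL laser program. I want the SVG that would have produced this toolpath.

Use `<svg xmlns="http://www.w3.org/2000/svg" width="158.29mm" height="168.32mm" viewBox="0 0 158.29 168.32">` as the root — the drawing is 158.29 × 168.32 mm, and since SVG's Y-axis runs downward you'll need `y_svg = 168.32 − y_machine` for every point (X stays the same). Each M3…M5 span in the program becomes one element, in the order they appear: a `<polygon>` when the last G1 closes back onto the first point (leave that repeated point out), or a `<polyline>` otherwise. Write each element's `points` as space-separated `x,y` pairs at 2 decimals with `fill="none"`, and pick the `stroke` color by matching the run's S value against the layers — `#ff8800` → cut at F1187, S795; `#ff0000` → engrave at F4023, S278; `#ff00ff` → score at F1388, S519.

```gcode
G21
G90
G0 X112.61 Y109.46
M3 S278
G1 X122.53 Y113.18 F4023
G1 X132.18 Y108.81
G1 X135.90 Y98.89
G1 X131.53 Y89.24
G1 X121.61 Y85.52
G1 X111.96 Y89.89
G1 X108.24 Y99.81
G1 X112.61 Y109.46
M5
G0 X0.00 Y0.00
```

Each laser-on run becomes one SVG element. Flip Y back into SVG space with y_svg = 168.32 − y_machine. Every run uses S278, so all elements get stroke `#ff0000` (engrave).

Run 1: The run returns to its start, so emit a `<polygon>` with points (Y-flipped): 112.61,58.86 122.53,55.14 132.18,59.51 135.90,69.43 131.53,79.08 121.61,82.80 111.96,78.43 108.24,68.51.

<svg xmlns="http://www.w3.org/2000/svg" width="158.29mm" height="168.32mm" viewBox="0 0 158.29 168.32">
  <polygon points="112.61,58.86 122.53,55.14 132.18,59.51 135.90,69.43 131.53,79.08 121.61,82.80 111.96,78.43 108.24,68.51" fill="none" stroke="#ff0000"/>
</svg>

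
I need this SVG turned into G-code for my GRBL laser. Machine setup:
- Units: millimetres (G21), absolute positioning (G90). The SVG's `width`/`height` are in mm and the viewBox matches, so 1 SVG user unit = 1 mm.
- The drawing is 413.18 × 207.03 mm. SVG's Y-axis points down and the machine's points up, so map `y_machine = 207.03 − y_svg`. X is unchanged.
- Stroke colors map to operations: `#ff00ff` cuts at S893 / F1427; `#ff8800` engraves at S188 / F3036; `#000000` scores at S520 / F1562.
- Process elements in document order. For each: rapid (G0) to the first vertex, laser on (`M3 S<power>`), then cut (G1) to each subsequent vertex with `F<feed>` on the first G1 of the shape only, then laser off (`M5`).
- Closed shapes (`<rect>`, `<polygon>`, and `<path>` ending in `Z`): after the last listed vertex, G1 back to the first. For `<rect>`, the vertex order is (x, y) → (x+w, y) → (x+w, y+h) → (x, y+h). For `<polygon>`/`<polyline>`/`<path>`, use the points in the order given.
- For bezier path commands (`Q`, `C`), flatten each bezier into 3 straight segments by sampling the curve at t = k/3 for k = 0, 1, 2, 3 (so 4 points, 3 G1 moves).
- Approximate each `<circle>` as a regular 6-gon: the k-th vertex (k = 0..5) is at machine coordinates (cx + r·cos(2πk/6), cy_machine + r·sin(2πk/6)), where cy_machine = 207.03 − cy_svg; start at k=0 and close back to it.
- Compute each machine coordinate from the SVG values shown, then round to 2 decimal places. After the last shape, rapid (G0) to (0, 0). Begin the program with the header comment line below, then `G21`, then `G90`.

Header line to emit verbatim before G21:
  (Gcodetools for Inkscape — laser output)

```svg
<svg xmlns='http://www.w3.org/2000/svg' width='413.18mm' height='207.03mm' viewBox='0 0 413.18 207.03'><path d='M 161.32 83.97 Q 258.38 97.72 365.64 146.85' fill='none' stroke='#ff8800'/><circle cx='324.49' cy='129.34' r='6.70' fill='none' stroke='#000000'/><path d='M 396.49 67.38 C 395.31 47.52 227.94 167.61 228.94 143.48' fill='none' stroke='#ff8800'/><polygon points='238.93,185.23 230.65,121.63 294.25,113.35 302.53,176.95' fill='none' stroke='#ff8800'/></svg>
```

viewBox `0 0 413.18 207.03` with mm width/height → 1 unit = 1 mm. Flip: y_m = 207.03 − y_svg.

**Shape 1** — `<path>` quadratic bezier, stroke `#ff8800` → engrave (S188, F3036). Control points (SVG): P0=(161.32,83.97), P1=(258.38,97.72), P2=(365.64,146.85); sampled at t=k/3. Machine vertices: (161.32,123.06) → (227.16,109.96) → (295.27,89.00) → (365.64,60.18). Open path.

**Shape 2** — `<circle>` circle, stroke `#000000` → score (S520, F1562). Machine vertices: (331.19,77.69) → (327.84,83.49) → (321.14,83.49) → (317.79,77.69) → (321.14,71.89) → (327.84,71.89) → (331.19,77.69). Closed: final G1 returns to the first vertex.

**Shape 3** — `<path>` cubic bezier, stroke `#ff8800` → engrave (S188, F3036). Control points (SVG): P0=(396.49,67.38), P1=(395.31,47.52), P2=(227.94,167.61), P3=(228.94,143.48); sampled at t=k/3. Machine vertices: (396.49,139.65) → (352.30,123.38) → (271.67,76.97) → (228.94,63.55). Open path.

**Shape 4** — `<polygon>` regular polygon, stroke `#ff8800` → engrave (S188, F3036). Machine vertices: (238.93,21.80) → (230.65,85.40) → (294.25,93.68) → (302.53,30.08) → (238.93,21.80). Closed: final G1 returns to the first vertex.

(Gcodetools for Inkscape — laser output)
G21
G90
G0 X161.32 Y123.06
M3 S188
G1 X227.16 Y109.96 F3036
G1 X295.27 Y89.00
G1 X365.64 Y60.18
M5
G0 X331.19 Y77.69
M3 S520
G1 X327.84 Y83.49 F1562
G1 X321.14 Y83.49
G1 X317.79 Y77.69
G1 X321.14 Y71.89
G1 X327.84 Y71.89
G1 X331.19 Y77.69
M5
G0 X396.49 Y139.65
M3 S188
G1 X352.30 Y123.38 F3036
G1 X271.67 Y76.97
G1 X228.94 Y63.55
M5
G0 X238.93 Y21.80
M3 S188
G1 X230.65 Y85.40 F3036
G1 X294.25 Y93.68
G1 X302.53 Y30.08
G1 X238.93 Y21.80
M5
G0 X0.00 Y0.00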